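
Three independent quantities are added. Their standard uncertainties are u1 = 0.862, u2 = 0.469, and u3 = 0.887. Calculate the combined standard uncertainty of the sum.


For a sum of independent quantities, uc = sqrt(u1^2 + u2^2 + u3^2).
uc = sqrt(0.862^2 + 0.469^2 + 0.887^2)
uc = sqrt(0.743044 + 0.219961 + 0.786769)
uc = 1.3228

1.3228


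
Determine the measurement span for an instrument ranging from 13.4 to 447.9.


Span = upper range - lower range.
Span = 447.9 - (13.4)
Span = 434.5

434.5


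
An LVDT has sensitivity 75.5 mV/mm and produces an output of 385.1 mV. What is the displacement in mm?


Displacement = Vout / sensitivity.
d = 385.1 / 75.5
d = 5.101 mm

5.101 mm


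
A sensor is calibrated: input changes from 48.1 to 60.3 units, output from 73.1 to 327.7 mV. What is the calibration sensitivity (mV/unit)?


Sensitivity = (y2 - y1) / (x2 - x1).
S = (327.7 - 73.1) / (60.3 - 48.1)
S = 254.6 / 12.2
S = 20.8689 mV/unit

20.8689 mV/unit


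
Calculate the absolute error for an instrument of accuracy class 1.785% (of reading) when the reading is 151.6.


Absolute error = (accuracy% / 100) * reading.
Error = (1.785 / 100) * 151.6
Error = 0.01785 * 151.6
Error = 2.7061

2.7061


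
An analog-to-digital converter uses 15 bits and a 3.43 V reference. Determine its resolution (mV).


The resolution (LSB) of an ADC is Vref / 2^n.
LSB = 3.43 / 2^15
LSB = 3.43 / 32768
LSB = 0.00010468 V = 0.10467529 mV

0.10467529 mV


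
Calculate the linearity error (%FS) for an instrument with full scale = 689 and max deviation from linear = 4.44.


Linearity error = (max deviation / full scale) * 100%.
Linearity = (4.44 / 689) * 100
Linearity = 0.644 %FS

0.644 %FS


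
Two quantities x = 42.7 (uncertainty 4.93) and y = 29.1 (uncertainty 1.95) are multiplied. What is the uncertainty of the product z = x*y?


For a product z = x*y, the relative uncertainty is:
uz/z = sqrt((ux/x)^2 + (uy/y)^2)
Relative uncertainties: ux/x = 4.93/42.7 = 0.115457
uy/y = 1.95/29.1 = 0.06701
z = 42.7 * 29.1 = 1242.6
uz = 1242.6 * sqrt(0.115457^2 + 0.06701^2) = 165.876

165.876


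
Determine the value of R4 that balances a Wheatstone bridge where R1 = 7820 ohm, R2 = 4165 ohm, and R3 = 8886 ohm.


At balance: R1*R4 = R2*R3, so R4 = R2*R3/R1.
R4 = 4165 * 8886 / 7820
R4 = 37010190 / 7820
R4 = 4732.76 ohm

4732.76 ohm


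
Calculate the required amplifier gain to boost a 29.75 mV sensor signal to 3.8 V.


Gain = Vout / Vin (converting to same units).
G = 3.8 V / 29.75 mV
G = 3800.0 mV / 29.75 mV
G = 127.73

127.73


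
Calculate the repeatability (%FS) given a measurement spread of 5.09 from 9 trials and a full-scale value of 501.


Repeatability = (spread / full scale) * 100%.
R = (5.09 / 501) * 100
R = 1.016 %FS

1.016 %FS


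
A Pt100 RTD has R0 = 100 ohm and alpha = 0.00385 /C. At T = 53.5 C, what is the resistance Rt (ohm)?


The RTD equation: Rt = R0 * (1 + alpha * T).
Rt = 100 * (1 + 0.00385 * 53.5)
Rt = 100 * (1 + 0.205975)
Rt = 100 * 1.205975
Rt = 120.597 ohm

120.597 ohm


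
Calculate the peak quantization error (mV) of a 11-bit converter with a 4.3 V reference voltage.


The maximum quantization error is +/- LSB/2.
LSB = Vref / 2^n = 4.3 / 2048 = 0.00209961 V
Max error = LSB / 2 = 0.00209961 / 2 = 0.0010498 V
Max error = 1.0498 mV

1.0498 mV


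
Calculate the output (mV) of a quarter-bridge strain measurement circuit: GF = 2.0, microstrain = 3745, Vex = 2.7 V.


Quarter bridge output: Vout = (GF * epsilon * Vex) / 4.
Vout = (2.0 * 3745e-6 * 2.7) / 4
Vout = 0.020223 / 4 V
Vout = 0.00505575 V = 5.0557 mV

5.0557 mV


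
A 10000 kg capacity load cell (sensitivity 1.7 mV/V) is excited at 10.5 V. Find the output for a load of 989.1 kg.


Vout = rated_output * Vex * (load / capacity).
Vout = 1.7 * 10.5 * (989.1 / 10000)
Vout = 1.7 * 10.5 * 0.09891
Vout = 1.766 mV

1.766 mV


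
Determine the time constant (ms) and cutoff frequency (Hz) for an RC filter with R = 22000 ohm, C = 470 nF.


Time constant: tau = R * C.
tau = 22000 * 4.70e-07 = 0.01034 s
tau = 10.34 ms
Cutoff frequency: fc = 1 / (2*pi*R*C).
fc = 1 / (2*pi*0.01034) = 15.39 Hz

tau = 10.34 ms, fc = 15.39 Hz


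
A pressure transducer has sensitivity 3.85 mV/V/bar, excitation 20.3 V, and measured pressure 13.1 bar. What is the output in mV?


Output = sensitivity * Vex * P.
Vout = 3.85 * 20.3 * 13.1
Vout = 78.155 * 13.1
Vout = 1023.83 mV

1023.83 mV


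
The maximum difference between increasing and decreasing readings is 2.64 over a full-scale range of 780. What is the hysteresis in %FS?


Hysteresis = (max difference / full scale) * 100%.
H = (2.64 / 780) * 100
H = 0.338 %FS

0.338 %FS


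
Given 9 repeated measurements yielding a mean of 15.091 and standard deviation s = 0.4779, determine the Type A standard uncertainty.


The standard uncertainty for Type A evaluation is u = s / sqrt(n).
u = 0.4779 / sqrt(9)
u = 0.4779 / 3.0
u = 0.1593

0.1593


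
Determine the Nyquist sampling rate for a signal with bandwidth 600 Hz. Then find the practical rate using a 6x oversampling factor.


By Nyquist theorem, fs_min = 2 * fmax.
fs_min = 2 * 600 = 1200 Hz
Practical rate = 6 * fs_min = 6 * 1200 = 7200 Hz

fs_min = 1200 Hz, fs_practical = 7200 Hz


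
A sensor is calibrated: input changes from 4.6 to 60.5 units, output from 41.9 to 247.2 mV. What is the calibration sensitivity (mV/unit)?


Sensitivity = (y2 - y1) / (x2 - x1).
S = (247.2 - 41.9) / (60.5 - 4.6)
S = 205.3 / 55.9
S = 3.6726 mV/unit

3.6726 mV/unit


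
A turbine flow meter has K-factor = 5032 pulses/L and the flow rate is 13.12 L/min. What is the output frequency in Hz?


Frequency = K * Q / 60 (converting L/min to L/s).
f = 5032 * 13.12 / 60
f = 66019.84 / 60
f = 1100.33 Hz

1100.33 Hz


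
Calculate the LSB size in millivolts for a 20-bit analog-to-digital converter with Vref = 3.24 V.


The resolution (LSB) of an ADC is Vref / 2^n.
LSB = 3.24 / 2^20
LSB = 3.24 / 1048576
LSB = 3.09e-06 V = 0.0030899 mV

0.0030899 mV


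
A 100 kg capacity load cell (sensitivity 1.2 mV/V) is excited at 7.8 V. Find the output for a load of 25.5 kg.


Vout = rated_output * Vex * (load / capacity).
Vout = 1.2 * 7.8 * (25.5 / 100)
Vout = 1.2 * 7.8 * 0.255
Vout = 2.387 mV

2.387 mV


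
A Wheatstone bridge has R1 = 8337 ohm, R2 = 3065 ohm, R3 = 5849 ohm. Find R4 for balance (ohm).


At balance: R1*R4 = R2*R3, so R4 = R2*R3/R1.
R4 = 3065 * 5849 / 8337
R4 = 17927185 / 8337
R4 = 2150.32 ohm

2150.32 ohm


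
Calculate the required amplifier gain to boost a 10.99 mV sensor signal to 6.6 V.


Gain = Vout / Vin (converting to same units).
G = 6.6 V / 10.99 mV
G = 6600.0 mV / 10.99 mV
G = 600.55

600.55


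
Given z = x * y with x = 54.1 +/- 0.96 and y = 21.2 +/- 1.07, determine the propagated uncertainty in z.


For a product z = x*y, the relative uncertainty is:
uz/z = sqrt((ux/x)^2 + (uy/y)^2)
Relative uncertainties: ux/x = 0.96/54.1 = 0.017745
uy/y = 1.07/21.2 = 0.050472
z = 54.1 * 21.2 = 1146.9
uz = 1146.9 * sqrt(0.017745^2 + 0.050472^2) = 61.36

61.36


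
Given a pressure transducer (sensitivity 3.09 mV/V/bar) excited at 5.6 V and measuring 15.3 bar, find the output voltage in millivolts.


Output = sensitivity * Vex * P.
Vout = 3.09 * 5.6 * 15.3
Vout = 17.304 * 15.3
Vout = 264.75 mV

264.75 mV


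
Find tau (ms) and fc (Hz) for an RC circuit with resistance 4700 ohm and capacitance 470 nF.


Time constant: tau = R * C.
tau = 4700 * 4.70e-07 = 0.002209 s
tau = 2.209 ms
Cutoff frequency: fc = 1 / (2*pi*R*C).
fc = 1 / (2*pi*0.002209) = 72.05 Hz

tau = 2.209 ms, fc = 72.05 Hz


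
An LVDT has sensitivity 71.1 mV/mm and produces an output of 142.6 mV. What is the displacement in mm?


Displacement = Vout / sensitivity.
d = 142.6 / 71.1
d = 2.006 mm

2.006 mm


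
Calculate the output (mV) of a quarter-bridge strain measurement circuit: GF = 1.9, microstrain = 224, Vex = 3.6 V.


Quarter bridge output: Vout = (GF * epsilon * Vex) / 4.
Vout = (1.9 * 224e-6 * 3.6) / 4
Vout = 0.00153216 / 4 V
Vout = 0.00038304 V = 0.383 mV

0.383 mV


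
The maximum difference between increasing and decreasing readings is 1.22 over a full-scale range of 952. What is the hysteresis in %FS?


Hysteresis = (max difference / full scale) * 100%.
H = (1.22 / 952) * 100
H = 0.128 %FS

0.128 %FS


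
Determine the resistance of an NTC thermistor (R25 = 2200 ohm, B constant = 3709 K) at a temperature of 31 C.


NTC thermistor equation: Rt = R25 * exp(B * (1/T - 1/T25)).
T in Kelvin: 304.15 K, T25 = 298.15 K
1/T - 1/T25 = 1/304.15 - 1/298.15 = -6.617e-05
B * (1/T - 1/T25) = 3709 * -6.617e-05 = -0.2454
Rt = 2200 * exp(-0.2454) = 1721.3 ohm

1721.3 ohm


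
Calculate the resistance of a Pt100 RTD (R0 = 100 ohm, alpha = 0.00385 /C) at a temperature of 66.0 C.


The RTD equation: Rt = R0 * (1 + alpha * T).
Rt = 100 * (1 + 0.00385 * 66.0)
Rt = 100 * (1 + 0.2541)
Rt = 100 * 1.2541
Rt = 125.41 ohm

125.41 ohm


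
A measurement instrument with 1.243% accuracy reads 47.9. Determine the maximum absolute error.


Absolute error = (accuracy% / 100) * reading.
Error = (1.243 / 100) * 47.9
Error = 0.01243 * 47.9
Error = 0.5954

0.5954


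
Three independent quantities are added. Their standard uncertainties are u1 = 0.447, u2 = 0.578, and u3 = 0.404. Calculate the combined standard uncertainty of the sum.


For a sum of independent quantities, uc = sqrt(u1^2 + u2^2 + u3^2).
uc = sqrt(0.447^2 + 0.578^2 + 0.404^2)
uc = sqrt(0.199809 + 0.334084 + 0.163216)
uc = 0.8349

0.8349


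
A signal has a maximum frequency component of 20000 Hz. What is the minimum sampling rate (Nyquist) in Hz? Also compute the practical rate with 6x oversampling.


By Nyquist theorem, fs_min = 2 * fmax.
fs_min = 2 * 20000 = 40000 Hz
Practical rate = 6 * fs_min = 6 * 40000 = 240000 Hz

fs_min = 40000 Hz, fs_practical = 240000 Hz


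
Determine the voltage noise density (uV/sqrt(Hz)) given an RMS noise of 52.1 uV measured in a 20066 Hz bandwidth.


Noise spectral density = Vrms / sqrt(BW).
NSD = 52.1 / sqrt(20066)
NSD = 52.1 / 141.6545
NSD = 0.3678 uV/sqrt(Hz)

0.3678 uV/sqrt(Hz)


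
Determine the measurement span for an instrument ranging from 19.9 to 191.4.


Span = upper range - lower range.
Span = 191.4 - (19.9)
Span = 171.5

171.5


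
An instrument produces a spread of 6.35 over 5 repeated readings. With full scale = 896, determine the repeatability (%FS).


Repeatability = (spread / full scale) * 100%.
R = (6.35 / 896) * 100
R = 0.709 %FS

0.709 %FS


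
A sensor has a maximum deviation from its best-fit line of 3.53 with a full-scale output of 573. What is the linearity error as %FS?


Linearity error = (max deviation / full scale) * 100%.
Linearity = (3.53 / 573) * 100
Linearity = 0.616 %FS

0.616 %FS


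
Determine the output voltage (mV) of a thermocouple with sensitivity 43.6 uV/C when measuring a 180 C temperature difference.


The thermocouple output V = sensitivity * dT.
V = 43.6 uV/C * 180 C
V = 7848.0 uV
V = 7.848 mV

7.848 mV


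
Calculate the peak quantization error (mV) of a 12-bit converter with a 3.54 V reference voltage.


The maximum quantization error is +/- LSB/2.
LSB = Vref / 2^n = 3.54 / 4096 = 0.00086426 V
Max error = LSB / 2 = 0.00086426 / 2 = 0.00043213 V
Max error = 0.4321 mV

0.4321 mV


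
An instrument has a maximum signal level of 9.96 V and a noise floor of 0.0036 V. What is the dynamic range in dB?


Dynamic range = 20 * log10(Vmax / Vnoise).
DR = 20 * log10(9.96 / 0.0036)
DR = 20 * log10(2766.67)
DR = 68.84 dB

68.84 dB


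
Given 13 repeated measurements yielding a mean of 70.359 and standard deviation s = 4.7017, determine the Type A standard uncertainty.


The standard uncertainty for Type A evaluation is u = s / sqrt(n).
u = 4.7017 / sqrt(13)
u = 4.7017 / 3.6056
u = 1.304

1.304


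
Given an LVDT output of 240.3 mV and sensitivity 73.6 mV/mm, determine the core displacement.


Displacement = Vout / sensitivity.
d = 240.3 / 73.6
d = 3.265 mm

3.265 mm


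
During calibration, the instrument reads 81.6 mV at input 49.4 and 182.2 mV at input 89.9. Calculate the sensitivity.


Sensitivity = (y2 - y1) / (x2 - x1).
S = (182.2 - 81.6) / (89.9 - 49.4)
S = 100.6 / 40.5
S = 2.484 mV/unit

2.484 mV/unit


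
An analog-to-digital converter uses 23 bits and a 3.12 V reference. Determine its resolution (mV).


The resolution (LSB) of an ADC is Vref / 2^n.
LSB = 3.12 / 2^23
LSB = 3.12 / 8388608
LSB = 3.7e-07 V = 0.00037193 mV

0.00037193 mV


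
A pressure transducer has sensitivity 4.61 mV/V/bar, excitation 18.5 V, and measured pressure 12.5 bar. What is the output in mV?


Output = sensitivity * Vex * P.
Vout = 4.61 * 18.5 * 12.5
Vout = 85.285 * 12.5
Vout = 1066.06 mV

1066.06 mV


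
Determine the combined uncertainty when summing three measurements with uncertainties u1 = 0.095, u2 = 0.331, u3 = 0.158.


For a sum of independent quantities, uc = sqrt(u1^2 + u2^2 + u3^2).
uc = sqrt(0.095^2 + 0.331^2 + 0.158^2)
uc = sqrt(0.009025 + 0.109561 + 0.024964)
uc = 0.3789

0.3789


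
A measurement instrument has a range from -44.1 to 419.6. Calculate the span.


Span = upper range - lower range.
Span = 419.6 - (-44.1)
Span = 463.7

463.7


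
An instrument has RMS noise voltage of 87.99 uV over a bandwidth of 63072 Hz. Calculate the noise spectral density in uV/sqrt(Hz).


Noise spectral density = Vrms / sqrt(BW).
NSD = 87.99 / sqrt(63072)
NSD = 87.99 / 251.1414
NSD = 0.3504 uV/sqrt(Hz)

0.3504 uV/sqrt(Hz)


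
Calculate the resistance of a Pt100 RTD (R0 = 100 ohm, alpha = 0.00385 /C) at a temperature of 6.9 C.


The RTD equation: Rt = R0 * (1 + alpha * T).
Rt = 100 * (1 + 0.00385 * 6.9)
Rt = 100 * (1 + 0.026565)
Rt = 100 * 1.026565
Rt = 102.656 ohm

102.656 ohm


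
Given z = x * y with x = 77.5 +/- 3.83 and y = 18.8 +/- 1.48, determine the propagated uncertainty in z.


For a product z = x*y, the relative uncertainty is:
uz/z = sqrt((ux/x)^2 + (uy/y)^2)
Relative uncertainties: ux/x = 3.83/77.5 = 0.049419
uy/y = 1.48/18.8 = 0.078723
z = 77.5 * 18.8 = 1457.0
uz = 1457.0 * sqrt(0.049419^2 + 0.078723^2) = 135.428

135.428


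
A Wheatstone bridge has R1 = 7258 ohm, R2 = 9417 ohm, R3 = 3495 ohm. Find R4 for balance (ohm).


At balance: R1*R4 = R2*R3, so R4 = R2*R3/R1.
R4 = 9417 * 3495 / 7258
R4 = 32912415 / 7258
R4 = 4534.64 ohm

4534.64 ohm


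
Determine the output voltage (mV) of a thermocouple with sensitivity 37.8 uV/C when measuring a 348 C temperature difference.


The thermocouple output V = sensitivity * dT.
V = 37.8 uV/C * 348 C
V = 13154.4 uV
V = 13.154 mV

13.154 mV


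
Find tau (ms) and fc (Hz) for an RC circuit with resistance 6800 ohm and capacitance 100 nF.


Time constant: tau = R * C.
tau = 6800 * 1.00e-07 = 0.00068 s
tau = 0.68 ms
Cutoff frequency: fc = 1 / (2*pi*R*C).
fc = 1 / (2*pi*0.00068) = 234.05 Hz

tau = 0.68 ms, fc = 234.05 Hz


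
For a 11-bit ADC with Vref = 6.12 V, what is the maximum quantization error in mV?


The maximum quantization error is +/- LSB/2.
LSB = Vref / 2^n = 6.12 / 2048 = 0.00298828 V
Max error = LSB / 2 = 0.00298828 / 2 = 0.00149414 V
Max error = 1.4941 mV

1.4941 mV


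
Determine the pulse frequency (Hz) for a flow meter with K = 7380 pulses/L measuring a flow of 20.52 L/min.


Frequency = K * Q / 60 (converting L/min to L/s).
f = 7380 * 20.52 / 60
f = 151437.6 / 60
f = 2523.96 Hz

2523.96 Hz


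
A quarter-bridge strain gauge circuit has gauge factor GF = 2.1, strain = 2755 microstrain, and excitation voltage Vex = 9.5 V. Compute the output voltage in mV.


Quarter bridge output: Vout = (GF * epsilon * Vex) / 4.
Vout = (2.1 * 2755e-6 * 9.5) / 4
Vout = 0.05496225 / 4 V
Vout = 0.01374056 V = 13.7406 mV

13.7406 mV


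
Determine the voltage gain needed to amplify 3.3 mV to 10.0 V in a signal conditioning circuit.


Gain = Vout / Vin (converting to same units).
G = 10.0 V / 3.3 mV
G = 10000.0 mV / 3.3 mV
G = 3030.3

3030.3


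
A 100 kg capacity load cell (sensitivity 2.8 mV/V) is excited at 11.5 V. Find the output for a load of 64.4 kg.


Vout = rated_output * Vex * (load / capacity).
Vout = 2.8 * 11.5 * (64.4 / 100)
Vout = 2.8 * 11.5 * 0.644
Vout = 20.737 mV

20.737 mV


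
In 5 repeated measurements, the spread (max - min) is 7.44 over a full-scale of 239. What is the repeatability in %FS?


Repeatability = (spread / full scale) * 100%.
R = (7.44 / 239) * 100
R = 3.113 %FS

3.113 %FS


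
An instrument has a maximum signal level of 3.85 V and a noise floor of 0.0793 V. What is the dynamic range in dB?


Dynamic range = 20 * log10(Vmax / Vnoise).
DR = 20 * log10(3.85 / 0.0793)
DR = 20 * log10(48.55)
DR = 33.72 dB

33.72 dB


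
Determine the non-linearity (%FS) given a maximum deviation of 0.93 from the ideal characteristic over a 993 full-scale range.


Linearity error = (max deviation / full scale) * 100%.
Linearity = (0.93 / 993) * 100
Linearity = 0.094 %FS

0.094 %FS


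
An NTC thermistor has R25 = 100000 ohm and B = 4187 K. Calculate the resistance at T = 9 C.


NTC thermistor equation: Rt = R25 * exp(B * (1/T - 1/T25)).
T in Kelvin: 282.15 K, T25 = 298.15 K
1/T - 1/T25 = 1/282.15 - 1/298.15 = 0.0001902
B * (1/T - 1/T25) = 4187 * 0.0001902 = 0.7964
Rt = 100000 * exp(0.7964) = 221744.9 ohm

221744.9 ohm


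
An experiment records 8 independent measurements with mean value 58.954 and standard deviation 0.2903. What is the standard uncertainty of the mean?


The standard uncertainty for Type A evaluation is u = s / sqrt(n).
u = 0.2903 / sqrt(8)
u = 0.2903 / 2.8284
u = 0.1026

0.1026


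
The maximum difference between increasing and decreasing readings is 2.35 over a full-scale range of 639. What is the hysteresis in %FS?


Hysteresis = (max difference / full scale) * 100%.
H = (2.35 / 639) * 100
H = 0.368 %FS

0.368 %FS


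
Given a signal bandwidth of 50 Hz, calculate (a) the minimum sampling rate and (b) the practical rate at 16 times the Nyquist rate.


By Nyquist theorem, fs_min = 2 * fmax.
fs_min = 2 * 50 = 100 Hz
Practical rate = 16 * fs_min = 16 * 100 = 1600 Hz

fs_min = 100 Hz, fs_practical = 1600 Hz


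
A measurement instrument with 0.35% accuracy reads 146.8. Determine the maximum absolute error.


Absolute error = (accuracy% / 100) * reading.
Error = (0.35 / 100) * 146.8
Error = 0.0035 * 146.8
Error = 0.5138

0.5138


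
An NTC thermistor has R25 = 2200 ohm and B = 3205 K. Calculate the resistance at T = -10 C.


NTC thermistor equation: Rt = R25 * exp(B * (1/T - 1/T25)).
T in Kelvin: 263.15 K, T25 = 298.15 K
1/T - 1/T25 = 1/263.15 - 1/298.15 = 0.0004461
B * (1/T - 1/T25) = 3205 * 0.0004461 = 1.4297
Rt = 2200 * exp(1.4297) = 9190.8 ohm

9190.8 ohm


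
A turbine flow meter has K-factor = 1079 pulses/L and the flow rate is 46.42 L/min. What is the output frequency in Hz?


Frequency = K * Q / 60 (converting L/min to L/s).
f = 1079 * 46.42 / 60
f = 50087.18 / 60
f = 834.79 Hz

834.79 Hz


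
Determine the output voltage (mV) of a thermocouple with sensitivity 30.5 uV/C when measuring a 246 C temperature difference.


The thermocouple output V = sensitivity * dT.
V = 30.5 uV/C * 246 C
V = 7503.0 uV
V = 7.503 mV

7.503 mV


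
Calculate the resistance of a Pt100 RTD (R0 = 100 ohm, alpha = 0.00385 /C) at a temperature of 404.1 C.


The RTD equation: Rt = R0 * (1 + alpha * T).
Rt = 100 * (1 + 0.00385 * 404.1)
Rt = 100 * (1 + 1.555785)
Rt = 100 * 2.555785
Rt = 255.579 ohm

255.579 ohm


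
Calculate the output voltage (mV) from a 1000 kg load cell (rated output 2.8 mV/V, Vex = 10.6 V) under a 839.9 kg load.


Vout = rated_output * Vex * (load / capacity).
Vout = 2.8 * 10.6 * (839.9 / 1000)
Vout = 2.8 * 10.6 * 0.8399
Vout = 24.928 mV

24.928 mV


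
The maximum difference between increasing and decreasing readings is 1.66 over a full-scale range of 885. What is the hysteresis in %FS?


Hysteresis = (max difference / full scale) * 100%.
H = (1.66 / 885) * 100
H = 0.188 %FS

0.188 %FS


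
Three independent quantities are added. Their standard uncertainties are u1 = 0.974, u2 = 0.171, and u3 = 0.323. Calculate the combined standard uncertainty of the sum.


For a sum of independent quantities, uc = sqrt(u1^2 + u2^2 + u3^2).
uc = sqrt(0.974^2 + 0.171^2 + 0.323^2)
uc = sqrt(0.948676 + 0.029241 + 0.104329)
uc = 1.0403

1.0403


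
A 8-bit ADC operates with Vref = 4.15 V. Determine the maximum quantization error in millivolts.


The maximum quantization error is +/- LSB/2.
LSB = Vref / 2^n = 4.15 / 256 = 0.01621094 V
Max error = LSB / 2 = 0.01621094 / 2 = 0.00810547 V
Max error = 8.1055 mV

8.1055 mV


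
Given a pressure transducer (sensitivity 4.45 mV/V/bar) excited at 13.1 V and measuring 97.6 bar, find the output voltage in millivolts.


Output = sensitivity * Vex * P.
Vout = 4.45 * 13.1 * 97.6
Vout = 58.295 * 97.6
Vout = 5689.59 mV

5689.59 mV


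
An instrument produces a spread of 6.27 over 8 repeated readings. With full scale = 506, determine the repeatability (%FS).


Repeatability = (spread / full scale) * 100%.
R = (6.27 / 506) * 100
R = 1.239 %FS

1.239 %FS


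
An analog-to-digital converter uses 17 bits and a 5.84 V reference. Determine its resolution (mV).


The resolution (LSB) of an ADC is Vref / 2^n.
LSB = 5.84 / 2^17
LSB = 5.84 / 131072
LSB = 4.456e-05 V = 0.04455566 mV

0.04455566 mV


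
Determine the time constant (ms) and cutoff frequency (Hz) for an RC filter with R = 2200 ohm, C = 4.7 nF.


Time constant: tau = R * C.
tau = 2200 * 4.70e-09 = 1.034e-05 s
tau = 0.0103 ms
Cutoff frequency: fc = 1 / (2*pi*R*C).
fc = 1 / (2*pi*1.034e-05) = 15392.16 Hz

tau = 0.0103 ms, fc = 15392.16 Hz


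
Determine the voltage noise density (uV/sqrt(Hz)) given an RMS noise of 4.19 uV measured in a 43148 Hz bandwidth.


Noise spectral density = Vrms / sqrt(BW).
NSD = 4.19 / sqrt(43148)
NSD = 4.19 / 207.721
NSD = 0.0202 uV/sqrt(Hz)

0.0202 uV/sqrt(Hz)


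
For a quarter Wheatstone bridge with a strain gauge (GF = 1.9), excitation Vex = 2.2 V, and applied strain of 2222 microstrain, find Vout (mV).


Quarter bridge output: Vout = (GF * epsilon * Vex) / 4.
Vout = (1.9 * 2222e-6 * 2.2) / 4
Vout = 0.00928796 / 4 V
Vout = 0.00232199 V = 2.322 mV

2.322 mV


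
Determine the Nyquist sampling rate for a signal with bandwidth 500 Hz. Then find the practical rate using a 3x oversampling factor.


By Nyquist theorem, fs_min = 2 * fmax.
fs_min = 2 * 500 = 1000 Hz
Practical rate = 3 * fs_min = 3 * 1000 = 3000 Hz

fs_min = 1000 Hz, fs_practical = 3000 Hz


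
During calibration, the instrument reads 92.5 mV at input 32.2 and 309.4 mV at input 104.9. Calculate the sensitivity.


Sensitivity = (y2 - y1) / (x2 - x1).
S = (309.4 - 92.5) / (104.9 - 32.2)
S = 216.9 / 72.7
S = 2.9835 mV/unit

2.9835 mV/unit


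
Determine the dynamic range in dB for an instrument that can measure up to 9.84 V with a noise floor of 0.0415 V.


Dynamic range = 20 * log10(Vmax / Vnoise).
DR = 20 * log10(9.84 / 0.0415)
DR = 20 * log10(237.11)
DR = 47.5 dB

47.5 dB


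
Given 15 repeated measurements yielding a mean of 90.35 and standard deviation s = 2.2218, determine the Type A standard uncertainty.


The standard uncertainty for Type A evaluation is u = s / sqrt(n).
u = 2.2218 / sqrt(15)
u = 2.2218 / 3.873
u = 0.5737

0.5737


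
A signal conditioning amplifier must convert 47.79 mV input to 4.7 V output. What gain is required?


Gain = Vout / Vin (converting to same units).
G = 4.7 V / 47.79 mV
G = 4700.0 mV / 47.79 mV
G = 98.35

98.35


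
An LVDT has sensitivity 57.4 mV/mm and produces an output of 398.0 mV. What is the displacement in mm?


Displacement = Vout / sensitivity.
d = 398.0 / 57.4
d = 6.934 mm

6.934 mm


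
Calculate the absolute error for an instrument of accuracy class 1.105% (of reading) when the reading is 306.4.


Absolute error = (accuracy% / 100) * reading.
Error = (1.105 / 100) * 306.4
Error = 0.01105 * 306.4
Error = 3.3857

3.3857


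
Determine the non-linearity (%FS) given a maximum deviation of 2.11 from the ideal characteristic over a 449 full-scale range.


Linearity error = (max deviation / full scale) * 100%.
Linearity = (2.11 / 449) * 100
Linearity = 0.47 %FS

0.47 %FS


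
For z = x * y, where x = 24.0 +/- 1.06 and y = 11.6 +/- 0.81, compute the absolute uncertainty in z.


For a product z = x*y, the relative uncertainty is:
uz/z = sqrt((ux/x)^2 + (uy/y)^2)
Relative uncertainties: ux/x = 1.06/24.0 = 0.044167
uy/y = 0.81/11.6 = 0.069828
z = 24.0 * 11.6 = 278.4
uz = 278.4 * sqrt(0.044167^2 + 0.069828^2) = 23.002

23.002


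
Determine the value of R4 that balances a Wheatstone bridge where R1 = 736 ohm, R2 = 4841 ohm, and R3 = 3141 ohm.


At balance: R1*R4 = R2*R3, so R4 = R2*R3/R1.
R4 = 4841 * 3141 / 736
R4 = 15205581 / 736
R4 = 20659.76 ohm

20659.76 ohm


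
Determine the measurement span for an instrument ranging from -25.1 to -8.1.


Span = upper range - lower range.
Span = -8.1 - (-25.1)
Span = 17.0

17.0


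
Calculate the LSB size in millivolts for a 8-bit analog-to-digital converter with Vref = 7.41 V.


The resolution (LSB) of an ADC is Vref / 2^n.
LSB = 7.41 / 2^8
LSB = 7.41 / 256
LSB = 0.02894531 V = 28.9453125 mV

28.9453125 mV


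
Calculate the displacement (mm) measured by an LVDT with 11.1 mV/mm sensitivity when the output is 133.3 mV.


Displacement = Vout / sensitivity.
d = 133.3 / 11.1
d = 12.009 mm

12.009 mm


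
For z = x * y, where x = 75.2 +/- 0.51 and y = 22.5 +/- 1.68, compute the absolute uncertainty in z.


For a product z = x*y, the relative uncertainty is:
uz/z = sqrt((ux/x)^2 + (uy/y)^2)
Relative uncertainties: ux/x = 0.51/75.2 = 0.006782
uy/y = 1.68/22.5 = 0.074667
z = 75.2 * 22.5 = 1692.0
uz = 1692.0 * sqrt(0.006782^2 + 0.074667^2) = 126.856

126.856


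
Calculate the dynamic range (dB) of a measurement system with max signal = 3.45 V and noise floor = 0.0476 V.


Dynamic range = 20 * log10(Vmax / Vnoise).
DR = 20 * log10(3.45 / 0.0476)
DR = 20 * log10(72.48)
DR = 37.2 dB

37.2 dB


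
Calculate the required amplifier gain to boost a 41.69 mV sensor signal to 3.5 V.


Gain = Vout / Vin (converting to same units).
G = 3.5 V / 41.69 mV
G = 3500.0 mV / 41.69 mV
G = 83.95

83.95


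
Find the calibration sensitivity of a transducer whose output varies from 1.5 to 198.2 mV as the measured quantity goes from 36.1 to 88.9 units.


Sensitivity = (y2 - y1) / (x2 - x1).
S = (198.2 - 1.5) / (88.9 - 36.1)
S = 196.7 / 52.8
S = 3.7254 mV/unit

3.7254 mV/unit


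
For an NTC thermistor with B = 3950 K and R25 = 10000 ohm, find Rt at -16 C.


NTC thermistor equation: Rt = R25 * exp(B * (1/T - 1/T25)).
T in Kelvin: 257.15 K, T25 = 298.15 K
1/T - 1/T25 = 1/257.15 - 1/298.15 = 0.00053476
B * (1/T - 1/T25) = 3950 * 0.00053476 = 2.1123
Rt = 10000 * exp(2.1123) = 82674.0 ohm

82674.0 ohm


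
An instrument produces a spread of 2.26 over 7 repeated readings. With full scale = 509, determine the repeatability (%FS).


Repeatability = (spread / full scale) * 100%.
R = (2.26 / 509) * 100
R = 0.444 %FS

0.444 %FS


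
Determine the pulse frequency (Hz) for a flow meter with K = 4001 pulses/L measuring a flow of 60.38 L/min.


Frequency = K * Q / 60 (converting L/min to L/s).
f = 4001 * 60.38 / 60
f = 241580.38 / 60
f = 4026.34 Hz

4026.34 Hz


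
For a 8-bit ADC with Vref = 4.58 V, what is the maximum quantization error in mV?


The maximum quantization error is +/- LSB/2.
LSB = Vref / 2^n = 4.58 / 256 = 0.01789063 V
Max error = LSB / 2 = 0.01789063 / 2 = 0.00894531 V
Max error = 8.9453 mV

8.9453 mV


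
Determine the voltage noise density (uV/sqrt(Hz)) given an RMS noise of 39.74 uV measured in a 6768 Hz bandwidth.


Noise spectral density = Vrms / sqrt(BW).
NSD = 39.74 / sqrt(6768)
NSD = 39.74 / 82.2679
NSD = 0.4831 uV/sqrt(Hz)

0.4831 uV/sqrt(Hz)


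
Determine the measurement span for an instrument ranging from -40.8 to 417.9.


Span = upper range - lower range.
Span = 417.9 - (-40.8)
Span = 458.7

458.7


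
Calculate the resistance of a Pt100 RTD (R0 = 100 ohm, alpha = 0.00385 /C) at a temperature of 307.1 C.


The RTD equation: Rt = R0 * (1 + alpha * T).
Rt = 100 * (1 + 0.00385 * 307.1)
Rt = 100 * (1 + 1.182335)
Rt = 100 * 2.182335
Rt = 218.234 ohm

218.234 ohm


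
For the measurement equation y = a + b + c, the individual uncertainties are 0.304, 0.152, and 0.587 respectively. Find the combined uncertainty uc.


For a sum of independent quantities, uc = sqrt(u1^2 + u2^2 + u3^2).
uc = sqrt(0.304^2 + 0.152^2 + 0.587^2)
uc = sqrt(0.092416 + 0.023104 + 0.344569)
uc = 0.6783

0.6783


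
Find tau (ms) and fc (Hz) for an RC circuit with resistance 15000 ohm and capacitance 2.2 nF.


Time constant: tau = R * C.
tau = 15000 * 2.20e-09 = 3.3e-05 s
tau = 0.033 ms
Cutoff frequency: fc = 1 / (2*pi*R*C).
fc = 1 / (2*pi*3.3e-05) = 4822.88 Hz

tau = 0.033 ms, fc = 4822.88 Hz


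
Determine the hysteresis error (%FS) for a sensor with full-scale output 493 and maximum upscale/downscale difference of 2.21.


Hysteresis = (max difference / full scale) * 100%.
H = (2.21 / 493) * 100
H = 0.448 %FS

0.448 %FS


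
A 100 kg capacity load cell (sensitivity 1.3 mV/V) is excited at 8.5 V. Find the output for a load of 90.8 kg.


Vout = rated_output * Vex * (load / capacity).
Vout = 1.3 * 8.5 * (90.8 / 100)
Vout = 1.3 * 8.5 * 0.908
Vout = 10.033 mV

10.033 mV


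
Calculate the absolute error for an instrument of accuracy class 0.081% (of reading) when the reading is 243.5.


Absolute error = (accuracy% / 100) * reading.
Error = (0.081 / 100) * 243.5
Error = 0.00081 * 243.5
Error = 0.1972

0.1972


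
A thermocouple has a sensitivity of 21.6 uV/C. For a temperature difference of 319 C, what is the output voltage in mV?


The thermocouple output V = sensitivity * dT.
V = 21.6 uV/C * 319 C
V = 6890.4 uV
V = 6.89 mV

6.89 mV


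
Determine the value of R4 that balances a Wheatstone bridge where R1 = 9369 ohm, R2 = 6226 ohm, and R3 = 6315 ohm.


At balance: R1*R4 = R2*R3, so R4 = R2*R3/R1.
R4 = 6226 * 6315 / 9369
R4 = 39317190 / 9369
R4 = 4196.52 ohm

4196.52 ohm


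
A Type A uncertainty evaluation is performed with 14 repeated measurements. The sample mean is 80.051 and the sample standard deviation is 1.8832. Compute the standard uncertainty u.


The standard uncertainty for Type A evaluation is u = s / sqrt(n).
u = 1.8832 / sqrt(14)
u = 1.8832 / 3.7417
u = 0.5033

0.5033


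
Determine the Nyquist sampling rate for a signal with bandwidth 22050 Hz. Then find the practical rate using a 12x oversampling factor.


By Nyquist theorem, fs_min = 2 * fmax.
fs_min = 2 * 22050 = 44100 Hz
Practical rate = 12 * fs_min = 12 * 44100 = 529200 Hz

fs_min = 44100 Hz, fs_practical = 529200 Hz


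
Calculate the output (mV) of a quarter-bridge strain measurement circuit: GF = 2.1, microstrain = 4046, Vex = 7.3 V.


Quarter bridge output: Vout = (GF * epsilon * Vex) / 4.
Vout = (2.1 * 4046e-6 * 7.3) / 4
Vout = 0.06202518 / 4 V
Vout = 0.01550629 V = 15.5063 mV

15.5063 mV


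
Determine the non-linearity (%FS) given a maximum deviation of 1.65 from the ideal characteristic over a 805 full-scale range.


Linearity error = (max deviation / full scale) * 100%.
Linearity = (1.65 / 805) * 100
Linearity = 0.205 %FS

0.205 %FS


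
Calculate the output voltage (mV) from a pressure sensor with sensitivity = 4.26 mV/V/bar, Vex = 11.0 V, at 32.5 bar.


Output = sensitivity * Vex * P.
Vout = 4.26 * 11.0 * 32.5
Vout = 46.86 * 32.5
Vout = 1522.95 mV

1522.95 mV


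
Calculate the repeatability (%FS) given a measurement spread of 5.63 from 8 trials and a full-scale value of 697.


Repeatability = (spread / full scale) * 100%.
R = (5.63 / 697) * 100
R = 0.808 %FS

0.808 %FS


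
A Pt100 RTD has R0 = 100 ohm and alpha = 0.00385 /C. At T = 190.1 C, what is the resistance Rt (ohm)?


The RTD equation: Rt = R0 * (1 + alpha * T).
Rt = 100 * (1 + 0.00385 * 190.1)
Rt = 100 * (1 + 0.731885)
Rt = 100 * 1.731885
Rt = 173.189 ohm

173.189 ohm


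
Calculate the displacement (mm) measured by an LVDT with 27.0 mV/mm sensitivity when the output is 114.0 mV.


Displacement = Vout / sensitivity.
d = 114.0 / 27.0
d = 4.222 mm

4.222 mm


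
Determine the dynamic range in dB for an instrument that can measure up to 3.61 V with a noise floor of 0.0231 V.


Dynamic range = 20 * log10(Vmax / Vnoise).
DR = 20 * log10(3.61 / 0.0231)
DR = 20 * log10(156.28)
DR = 43.88 dB

43.88 dB


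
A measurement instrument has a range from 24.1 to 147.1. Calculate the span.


Span = upper range - lower range.
Span = 147.1 - (24.1)
Span = 123.0

123.0


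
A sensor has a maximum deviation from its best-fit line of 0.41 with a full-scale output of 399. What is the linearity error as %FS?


Linearity error = (max deviation / full scale) * 100%.
Linearity = (0.41 / 399) * 100
Linearity = 0.103 %FS

0.103 %FS


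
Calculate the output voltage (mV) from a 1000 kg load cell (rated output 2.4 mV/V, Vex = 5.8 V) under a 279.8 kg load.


Vout = rated_output * Vex * (load / capacity).
Vout = 2.4 * 5.8 * (279.8 / 1000)
Vout = 2.4 * 5.8 * 0.2798
Vout = 3.895 mV

3.895 mV


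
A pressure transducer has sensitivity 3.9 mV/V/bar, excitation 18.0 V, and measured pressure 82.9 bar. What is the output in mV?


Output = sensitivity * Vex * P.
Vout = 3.9 * 18.0 * 82.9
Vout = 70.2 * 82.9
Vout = 5819.58 mV

5819.58 mV


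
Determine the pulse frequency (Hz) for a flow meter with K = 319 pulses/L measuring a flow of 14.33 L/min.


Frequency = K * Q / 60 (converting L/min to L/s).
f = 319 * 14.33 / 60
f = 4571.27 / 60
f = 76.19 Hz

76.19 Hz


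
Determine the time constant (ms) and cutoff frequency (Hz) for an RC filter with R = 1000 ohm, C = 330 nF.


Time constant: tau = R * C.
tau = 1000 * 3.30e-07 = 0.00033 s
tau = 0.33 ms
Cutoff frequency: fc = 1 / (2*pi*R*C).
fc = 1 / (2*pi*0.00033) = 482.29 Hz

tau = 0.33 ms, fc = 482.29 Hz


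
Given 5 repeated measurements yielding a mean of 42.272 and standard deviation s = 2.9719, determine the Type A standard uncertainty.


The standard uncertainty for Type A evaluation is u = s / sqrt(n).
u = 2.9719 / sqrt(5)
u = 2.9719 / 2.2361
u = 1.3291

1.3291


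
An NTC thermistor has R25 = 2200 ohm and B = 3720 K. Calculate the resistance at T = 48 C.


NTC thermistor equation: Rt = R25 * exp(B * (1/T - 1/T25)).
T in Kelvin: 321.15 K, T25 = 298.15 K
1/T - 1/T25 = 1/321.15 - 1/298.15 = -0.00024021
B * (1/T - 1/T25) = 3720 * -0.00024021 = -0.8936
Rt = 2200 * exp(-0.8936) = 900.2 ohm

900.2 ohm


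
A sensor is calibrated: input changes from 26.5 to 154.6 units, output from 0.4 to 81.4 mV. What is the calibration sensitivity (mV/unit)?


Sensitivity = (y2 - y1) / (x2 - x1).
S = (81.4 - 0.4) / (154.6 - 26.5)
S = 81.0 / 128.1
S = 0.6323 mV/unit

0.6323 mV/unit


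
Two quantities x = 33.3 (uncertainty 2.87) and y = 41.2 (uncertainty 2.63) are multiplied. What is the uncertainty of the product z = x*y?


For a product z = x*y, the relative uncertainty is:
uz/z = sqrt((ux/x)^2 + (uy/y)^2)
Relative uncertainties: ux/x = 2.87/33.3 = 0.086186
uy/y = 2.63/41.2 = 0.063835
z = 33.3 * 41.2 = 1372.0
uz = 1372.0 * sqrt(0.086186^2 + 0.063835^2) = 147.145

147.145


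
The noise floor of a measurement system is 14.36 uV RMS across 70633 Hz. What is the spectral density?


Noise spectral density = Vrms / sqrt(BW).
NSD = 14.36 / sqrt(70633)
NSD = 14.36 / 265.7687
NSD = 0.054 uV/sqrt(Hz)

0.054 uV/sqrt(Hz)


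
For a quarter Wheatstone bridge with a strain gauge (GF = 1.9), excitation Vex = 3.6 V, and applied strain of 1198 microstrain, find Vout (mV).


Quarter bridge output: Vout = (GF * epsilon * Vex) / 4.
Vout = (1.9 * 1198e-6 * 3.6) / 4
Vout = 0.00819432 / 4 V
Vout = 0.00204858 V = 2.0486 mV

2.0486 mV


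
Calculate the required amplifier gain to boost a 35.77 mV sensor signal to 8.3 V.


Gain = Vout / Vin (converting to same units).
G = 8.3 V / 35.77 mV
G = 8300.0 mV / 35.77 mV
G = 232.04

232.04


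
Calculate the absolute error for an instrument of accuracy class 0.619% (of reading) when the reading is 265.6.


Absolute error = (accuracy% / 100) * reading.
Error = (0.619 / 100) * 265.6
Error = 0.00619 * 265.6
Error = 1.6441

1.6441


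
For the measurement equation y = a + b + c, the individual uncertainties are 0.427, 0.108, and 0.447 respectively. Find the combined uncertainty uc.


For a sum of independent quantities, uc = sqrt(u1^2 + u2^2 + u3^2).
uc = sqrt(0.427^2 + 0.108^2 + 0.447^2)
uc = sqrt(0.182329 + 0.011664 + 0.199809)
uc = 0.6275

0.6275


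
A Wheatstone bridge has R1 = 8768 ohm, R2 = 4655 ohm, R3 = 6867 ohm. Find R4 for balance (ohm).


At balance: R1*R4 = R2*R3, so R4 = R2*R3/R1.
R4 = 4655 * 6867 / 8768
R4 = 31965885 / 8768
R4 = 3645.74 ohm

3645.74 ohm


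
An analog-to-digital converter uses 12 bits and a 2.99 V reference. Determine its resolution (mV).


The resolution (LSB) of an ADC is Vref / 2^n.
LSB = 2.99 / 2^12
LSB = 2.99 / 4096
LSB = 0.00072998 V = 0.72998047 mV

0.72998047 mV


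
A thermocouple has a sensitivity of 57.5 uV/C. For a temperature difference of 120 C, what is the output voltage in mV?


The thermocouple output V = sensitivity * dT.
V = 57.5 uV/C * 120 C
V = 6900.0 uV
V = 6.9 mV

6.9 mV


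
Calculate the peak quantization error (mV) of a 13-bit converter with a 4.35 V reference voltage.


The maximum quantization error is +/- LSB/2.
LSB = Vref / 2^n = 4.35 / 8192 = 0.00053101 V
Max error = LSB / 2 = 0.00053101 / 2 = 0.0002655 V
Max error = 0.2655 mV

0.2655 mV


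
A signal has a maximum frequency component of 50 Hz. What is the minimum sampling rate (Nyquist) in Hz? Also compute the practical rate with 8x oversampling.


By Nyquist theorem, fs_min = 2 * fmax.
fs_min = 2 * 50 = 100 Hz
Practical rate = 8 * fs_min = 8 * 100 = 800 Hz

fs_min = 100 Hz, fs_practical = 800 Hz


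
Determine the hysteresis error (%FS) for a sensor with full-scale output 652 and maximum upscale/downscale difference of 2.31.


Hysteresis = (max difference / full scale) * 100%.
H = (2.31 / 652) * 100
H = 0.354 %FS

0.354 %FS


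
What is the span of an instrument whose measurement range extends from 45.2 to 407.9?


Span = upper range - lower range.
Span = 407.9 - (45.2)
Span = 362.7

362.7


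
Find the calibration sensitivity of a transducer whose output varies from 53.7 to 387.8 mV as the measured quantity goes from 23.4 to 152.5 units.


Sensitivity = (y2 - y1) / (x2 - x1).
S = (387.8 - 53.7) / (152.5 - 23.4)
S = 334.1 / 129.1
S = 2.5879 mV/unit

2.5879 mV/unit


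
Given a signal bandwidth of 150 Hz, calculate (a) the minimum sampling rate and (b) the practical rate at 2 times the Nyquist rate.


By Nyquist theorem, fs_min = 2 * fmax.
fs_min = 2 * 150 = 300 Hz
Practical rate = 2 * fs_min = 2 * 300 = 600 Hz

fs_min = 300 Hz, fs_practical = 600 Hz


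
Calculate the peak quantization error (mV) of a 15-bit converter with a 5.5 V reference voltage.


The maximum quantization error is +/- LSB/2.
LSB = Vref / 2^n = 5.5 / 32768 = 0.00016785 V
Max error = LSB / 2 = 0.00016785 / 2 = 8.392e-05 V
Max error = 0.0839 mV

0.0839 mV


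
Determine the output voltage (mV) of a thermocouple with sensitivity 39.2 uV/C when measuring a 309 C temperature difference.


The thermocouple output V = sensitivity * dT.
V = 39.2 uV/C * 309 C
V = 12112.8 uV
V = 12.113 mV

12.113 mV


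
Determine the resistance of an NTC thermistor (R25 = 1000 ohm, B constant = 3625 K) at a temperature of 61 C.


NTC thermistor equation: Rt = R25 * exp(B * (1/T - 1/T25)).
T in Kelvin: 334.15 K, T25 = 298.15 K
1/T - 1/T25 = 1/334.15 - 1/298.15 = -0.00036135
B * (1/T - 1/T25) = 3625 * -0.00036135 = -1.3099
Rt = 1000 * exp(-1.3099) = 269.9 ohm

269.9 ohm
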